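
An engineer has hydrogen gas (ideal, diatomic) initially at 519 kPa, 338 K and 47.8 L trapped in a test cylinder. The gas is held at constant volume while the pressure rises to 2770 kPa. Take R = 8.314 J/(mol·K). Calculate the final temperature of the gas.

Isochoric: V stays 47.8 L; P/T = const ⇒ T₂ = 1800 K, P₂ = 2770 kPa.

1800 K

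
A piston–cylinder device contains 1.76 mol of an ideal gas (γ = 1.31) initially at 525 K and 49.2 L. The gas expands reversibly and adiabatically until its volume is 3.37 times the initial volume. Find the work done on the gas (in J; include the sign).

P₁ = nRT₁/V₁ = 1.76×8.314×525/49.2 = 156 kPa.
Adiabatic: TV^(γ−1) = const ⇒ T₂ = 525×(0.297)^0.310 = 360 K; PV^γ = const ⇒ P₂ = 31.8 kPa.
ΔU = nCvΔT = 1.76×26.8×(360−525) = -7780 J.
Q = 0 for an adiabatic process, so W = −ΔU = 7780 J.
Work done on the gas = −W_by = -7780 J.

-7780 J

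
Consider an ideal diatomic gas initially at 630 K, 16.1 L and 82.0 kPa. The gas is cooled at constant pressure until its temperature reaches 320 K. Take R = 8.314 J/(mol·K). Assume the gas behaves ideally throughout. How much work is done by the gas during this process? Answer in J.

-650 J

n = P₁V₁/(RT₁) = 82.0×16.1/(8.314×630) = 0.252 mol.
Isobaric: P stays 82.0 kPa; V/T = const ⇒ T₂ = 320 K, V₂ = 8.18 L.
W = PΔV = 82.0×(8.18−16.1) kPa·L = -650 J.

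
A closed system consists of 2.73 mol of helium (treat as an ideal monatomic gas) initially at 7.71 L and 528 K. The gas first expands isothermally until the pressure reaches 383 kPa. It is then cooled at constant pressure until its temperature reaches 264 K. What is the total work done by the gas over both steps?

10800 J

P₁ = nRT₁/V₁ = 2.73×8.314×528/7.71 = 1550 kPa.
Step 1 — Isothermal: T stays 528 K; PV = const ⇒ V₂ = 31.3 L, P₂ = 383 kPa.
ΔU = 0 (ideal gas, T constant).
W = nRT ln(V₂/V₁) = 2.73×8.314×528×ln(4.06) = 16800 J.
Q = ΔU + W = 16800 J.
State after step 1: P = 383 kPa, V = 31.3 L, T = 528 K.
Step 2 — Isobaric: P stays 383 kPa; V/T = const ⇒ T₂ = 264 K, V₂ = 15.6 L.
W = PΔV = 383×(15.6−31.3) kPa·L = -5990 J.
ΔU = nCvΔT = 2.73×12.5×(264−528) = -8990 J.
Q = ΔU + W = nCpΔT = -15000 J.
Net over both steps: W = 10800 J, Q = 1810 J, ΔU = -8990 J.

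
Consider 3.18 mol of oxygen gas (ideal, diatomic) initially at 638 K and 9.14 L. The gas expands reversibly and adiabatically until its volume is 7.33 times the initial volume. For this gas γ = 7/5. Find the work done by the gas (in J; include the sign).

23200 J

P₁ = nRT₁/V₁ = 3.18×8.314×638/9.14 = 1850 kPa.
Adiabatic: TV^(γ−1) = const ⇒ T₂ = 638×(0.136)^0.400 = 288 K; PV^γ = const ⇒ P₂ = 113 kPa.
ΔU = nCvΔT = 3.18×20.8×(288−638) = -23200 J.
Q = 0 for an adiabatic process, so W = −ΔU = 23200 J.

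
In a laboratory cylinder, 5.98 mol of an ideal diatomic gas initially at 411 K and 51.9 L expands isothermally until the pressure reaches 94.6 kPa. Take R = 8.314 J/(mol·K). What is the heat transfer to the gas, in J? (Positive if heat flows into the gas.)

P₁ = nRT₁/V₁ = 5.98×8.314×411/51.9 = 394 kPa.
Isothermal: T stays 411 K; PV = const ⇒ V₂ = 216 L, P₂ = 94.6 kPa.
ΔU = 0 (ideal gas, T constant).
W = nRT ln(V₂/V₁) = 5.98×8.314×411×ln(4.16) = 29100 J.
Q = ΔU + W = 29100 J.

29100 J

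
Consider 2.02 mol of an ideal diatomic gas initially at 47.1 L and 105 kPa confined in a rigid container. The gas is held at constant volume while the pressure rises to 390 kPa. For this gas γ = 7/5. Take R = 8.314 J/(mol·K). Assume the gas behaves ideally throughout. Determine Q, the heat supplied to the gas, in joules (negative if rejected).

T₁ = P₁V₁/(nR) = 105×47.1/(2.02×8.314) = 294 K.
Isochoric: V stays 47.1 L; P/T = const ⇒ T₂ = 1090 K, P₂ = 390 kPa.
W = 0 (no volume change).
ΔU = nCvΔT = 2.02×20.8×(1090−294) = 33600 J.
Q = ΔU = 33600 J.

33600 J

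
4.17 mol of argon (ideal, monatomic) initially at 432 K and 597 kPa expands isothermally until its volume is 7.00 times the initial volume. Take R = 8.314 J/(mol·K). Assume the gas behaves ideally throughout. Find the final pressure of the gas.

V₁ = nRT₁/P₁ = 4.17×8.314×432/597 = 25.1 L.
Isothermal: T stays 432 K; PV = const ⇒ V₂ = 176 L, P₂ = 85.3 kPa.

85.3 kPa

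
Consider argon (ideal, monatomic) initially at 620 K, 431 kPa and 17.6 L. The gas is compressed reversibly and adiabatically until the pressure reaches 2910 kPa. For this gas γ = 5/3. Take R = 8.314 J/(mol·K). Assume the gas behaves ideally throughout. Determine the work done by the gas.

-13000 J

n = P₁V₁/(RT₁) = 431×17.6/(8.314×620) = 1.47 mol.
Adiabatic: T₂/T₁ = (P₂/P₁)^((γ−1)/γ) ⇒ T₂ = 620×(6.75)^0.400 = 1330 K; V₂ = 5.60 L.
ΔU = nCvΔT = 1.47×12.5×(1330−620) = 13000 J.
Q = 0 for an adiabatic process, so W = −ΔU = -13000 J.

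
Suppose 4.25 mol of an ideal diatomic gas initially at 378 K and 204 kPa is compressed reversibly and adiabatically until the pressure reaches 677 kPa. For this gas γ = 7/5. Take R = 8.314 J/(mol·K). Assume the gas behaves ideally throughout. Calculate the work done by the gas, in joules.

V₁ = nRT₁/P₁ = 4.25×8.314×378/204 = 65.5 L.
Adiabatic: T₂/T₁ = (P₂/P₁)^((γ−1)/γ) ⇒ T₂ = 378×(3.32)^0.286 = 533 K; V₂ = 27.8 L.
ΔU = nCvΔT = 4.25×20.8×(533−378) = 13600 J.
Q = 0 for an adiabatic process, so W = −ΔU = -13600 J.

-13600 J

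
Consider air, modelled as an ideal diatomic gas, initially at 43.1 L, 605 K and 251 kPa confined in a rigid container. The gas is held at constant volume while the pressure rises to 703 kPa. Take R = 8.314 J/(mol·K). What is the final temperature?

Isochoric: V stays 43.1 L; P/T = const ⇒ T₂ = 1690 K, P₂ = 703 kPa.

1690 K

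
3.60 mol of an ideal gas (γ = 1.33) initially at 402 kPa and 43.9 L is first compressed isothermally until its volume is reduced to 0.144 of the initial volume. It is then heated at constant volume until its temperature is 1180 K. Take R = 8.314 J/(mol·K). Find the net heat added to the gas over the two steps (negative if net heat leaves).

T₁ = P₁V₁/(nR) = 402×43.9/(3.60×8.314) = 590 K.
Step 1 — Isothermal: T stays 590 K; PV = const ⇒ V₂ = 6.32 L, P₂ = 2790 kPa.
ΔU = 0 (ideal gas, T constant).
W = nRT ln(V₂/V₁) = 3.60×8.314×590×ln(0.144) = -34200 J.
Q = ΔU + W = -34200 J.
State after step 1: P = 2790 kPa, V = 6.32 L, T = 590 K.
Step 2 — Isochoric: V stays 6.32 L; P/T = const ⇒ T₂ = 1180 K, P₂ = 5590 kPa.
W = 0 (no volume change).
ΔU = nCvΔT = 3.60×25.2×(1180−590) = 53500 J.
Q = ΔU = 53500 J.
Net over both steps: W = -34200 J, Q = 19300 J, ΔU = 53500 J.

19300 J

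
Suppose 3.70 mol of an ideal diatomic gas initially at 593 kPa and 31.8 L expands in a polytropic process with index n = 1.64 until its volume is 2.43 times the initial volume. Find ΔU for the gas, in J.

-20400 J

T₁ = P₁V₁/(nR) = 593×31.8/(3.70×8.314) = 613 K.
Polytropic n=1.64: T₂ = T₁(V₁/V₂)^(n−1) = 613×(0.412)^0.64 = 347 K; P₂ = P₁(V₁/V₂)^n = 138 kPa.
For an ideal gas ΔU = nCvΔT with Cv = (5/2)R = 20.8 J/(mol·K).
ΔU = 3.70×20.8×(347−613) = -20400 J.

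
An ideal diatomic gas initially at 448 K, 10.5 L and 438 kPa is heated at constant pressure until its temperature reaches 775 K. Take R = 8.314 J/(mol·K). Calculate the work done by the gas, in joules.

3360 J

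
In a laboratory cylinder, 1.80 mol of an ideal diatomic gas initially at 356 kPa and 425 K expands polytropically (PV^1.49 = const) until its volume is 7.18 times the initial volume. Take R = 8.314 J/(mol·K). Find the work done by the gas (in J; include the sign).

8040 J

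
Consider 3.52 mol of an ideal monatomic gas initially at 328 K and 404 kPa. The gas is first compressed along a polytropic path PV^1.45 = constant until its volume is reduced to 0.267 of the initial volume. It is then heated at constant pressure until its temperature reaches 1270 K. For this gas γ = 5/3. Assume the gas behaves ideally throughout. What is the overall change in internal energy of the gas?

41400 J

V₁ = nRT₁/P₁ = 3.52×8.314×328/404 = 23.8 L.
Step 1 — Polytropic n=1.45: T₂ = T₁(V₁/V₂)^(n−1) = 328×(3.75)^0.45 = 594 K; P₂ = P₁(V₁/V₂)^n = 2740 kPa.
W = (P₁V₁−P₂V₂)/(n−1) = (404×23.8−2740×6.34)/0.45 = -17300 J.
ΔU = nCvΔT = 3.52×12.5×(594−328) = 11700 J.
Q = ΔU + W = -5630 J.
State after step 1: P = 2740 kPa, V = 6.34 L, T = 594 K.
Step 2 — Isobaric: P stays 2740 kPa; V/T = const ⇒ T₂ = 1270 K, V₂ = 13.6 L.
W = PΔV = 2740×(13.6−6.34) kPa·L = 19800 J.
ΔU = nCvΔT = 3.52×12.5×(1270−594) = 29700 J.
Q = ΔU + W = nCpΔT = 49400 J.
Net over both steps: W = 2460 J, Q = 43800 J, ΔU = 41400 J.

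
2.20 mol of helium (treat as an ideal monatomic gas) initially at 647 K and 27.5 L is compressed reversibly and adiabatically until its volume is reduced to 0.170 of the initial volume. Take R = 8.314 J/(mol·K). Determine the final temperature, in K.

2110 K

P₁ = nRT₁/V₁ = 2.20×8.314×647/27.5 = 430 kPa.
Adiabatic: TV^(γ−1) = const ⇒ T₂ = 647×(5.88)^0.667 = 2110 K; PV^γ = const ⇒ P₂ = 8250 kPa.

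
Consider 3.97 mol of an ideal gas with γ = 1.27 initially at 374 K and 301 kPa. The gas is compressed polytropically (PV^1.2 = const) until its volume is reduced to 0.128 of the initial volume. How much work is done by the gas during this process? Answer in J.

-31400 J

V₁ = nRT₁/P₁ = 3.97×8.314×374/301 = 41.0 L.
Polytropic n=1.2: T₂ = T₁(V₁/V₂)^(n−1) = 374×(7.81)^0.20 = 564 K; P₂ = P₁(V₁/V₂)^n = 3550 kPa.
W = (P₁V₁−P₂V₂)/(n−1) = (301×41.0−3550×5.25)/0.20 = -31400 J.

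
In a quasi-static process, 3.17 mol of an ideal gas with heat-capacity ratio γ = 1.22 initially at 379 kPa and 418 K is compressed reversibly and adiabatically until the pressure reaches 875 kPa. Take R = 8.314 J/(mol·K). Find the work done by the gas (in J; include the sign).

-8150 J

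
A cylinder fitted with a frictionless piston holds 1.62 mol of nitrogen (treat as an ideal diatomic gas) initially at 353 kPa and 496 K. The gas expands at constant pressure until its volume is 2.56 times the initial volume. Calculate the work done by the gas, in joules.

10400 J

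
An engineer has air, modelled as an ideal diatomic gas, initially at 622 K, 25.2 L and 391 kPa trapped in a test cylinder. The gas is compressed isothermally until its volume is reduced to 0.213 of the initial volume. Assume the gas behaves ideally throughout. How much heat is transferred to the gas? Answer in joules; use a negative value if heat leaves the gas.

n = P₁V₁/(RT₁) = 391×25.2/(8.314×622) = 1.91 mol.
Isothermal: T stays 622 K; PV = const ⇒ V₂ = 5.37 L, P₂ = 1840 kPa.
ΔU = 0 (ideal gas, T constant).
W = nRT ln(V₂/V₁) = 1.91×8.314×622×ln(0.213) = -15200 J.
Q = ΔU + W = -15200 J.

-15200 J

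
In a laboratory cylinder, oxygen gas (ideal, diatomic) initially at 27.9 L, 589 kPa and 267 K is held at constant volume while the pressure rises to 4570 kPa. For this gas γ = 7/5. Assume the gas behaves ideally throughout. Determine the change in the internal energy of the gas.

n = P₁V₁/(RT₁) = 589×27.9/(8.314×267) = 7.40 mol.
Isochoric: V stays 27.9 L; P/T = const ⇒ T₂ = 2070 K, P₂ = 4570 kPa.
For an ideal gas ΔU = nCvΔT with Cv = (5/2)R = 20.8 J/(mol·K).
ΔU = 7.40×20.8×(2070−267) = 278000 J.

278000 J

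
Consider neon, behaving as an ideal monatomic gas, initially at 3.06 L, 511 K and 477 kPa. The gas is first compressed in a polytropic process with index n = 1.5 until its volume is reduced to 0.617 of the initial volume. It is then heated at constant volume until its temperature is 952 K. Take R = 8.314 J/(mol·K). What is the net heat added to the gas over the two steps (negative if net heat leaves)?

1090 J

n = P₁V₁/(RT₁) = 477×3.06/(8.314×511) = 0.344 mol.
Step 1 — Polytropic n=1.5: T₂ = T₁(V₁/V₂)^(n−1) = 511×(1.62)^0.50 = 651 K; P₂ = P₁(V₁/V₂)^n = 984 kPa.
W = (P₁V₁−P₂V₂)/(n−1) = (477×3.06−984×1.89)/0.50 = -797 J.
ΔU = nCvΔT = 0.344×12.5×(651−511) = 598 J.
Q = ΔU + W = -199 J.
State after step 1: P = 984 kPa, V = 1.89 L, T = 651 K.
Step 2 — Isochoric: V stays 1.89 L; P/T = const ⇒ T₂ = 952 K, P₂ = 1440 kPa.
W = 0 (no volume change).
ΔU = nCvΔT = 0.344×12.5×(952−651) = 1290 J.
Q = ΔU = 1290 J.
Net over both steps: W = -797 J, Q = 1090 J, ΔU = 1890 J.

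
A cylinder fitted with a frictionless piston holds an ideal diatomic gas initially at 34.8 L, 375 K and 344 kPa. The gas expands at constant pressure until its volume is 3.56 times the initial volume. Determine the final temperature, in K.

1340 K

Isobaric: P stays 344 kPa; V/T = const ⇒ T₂ = 1340 K, V₂ = 124 L.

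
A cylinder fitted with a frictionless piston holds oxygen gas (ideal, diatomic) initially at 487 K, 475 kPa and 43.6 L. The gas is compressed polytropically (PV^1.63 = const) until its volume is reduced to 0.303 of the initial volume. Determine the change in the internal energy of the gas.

58100 J

n = P₁V₁/(RT₁) = 475×43.6/(8.314×487) = 5.11 mol.
Polytropic n=1.63: T₂ = T₁(V₁/V₂)^(n−1) = 487×(3.30)^0.63 = 1030 K; P₂ = P₁(V₁/V₂)^n = 3330 kPa.
For an ideal gas ΔU = nCvΔT with Cv = (5/2)R = 20.8 J/(mol·K).
ΔU = 5.11×20.8×(1030−487) = 58100 J.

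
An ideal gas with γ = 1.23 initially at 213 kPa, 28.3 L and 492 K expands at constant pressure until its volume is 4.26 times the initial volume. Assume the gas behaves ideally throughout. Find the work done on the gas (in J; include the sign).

-19700 J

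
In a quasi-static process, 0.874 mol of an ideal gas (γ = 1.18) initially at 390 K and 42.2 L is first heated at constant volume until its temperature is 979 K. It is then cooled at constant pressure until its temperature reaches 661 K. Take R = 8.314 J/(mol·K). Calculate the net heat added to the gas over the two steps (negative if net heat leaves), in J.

8630 J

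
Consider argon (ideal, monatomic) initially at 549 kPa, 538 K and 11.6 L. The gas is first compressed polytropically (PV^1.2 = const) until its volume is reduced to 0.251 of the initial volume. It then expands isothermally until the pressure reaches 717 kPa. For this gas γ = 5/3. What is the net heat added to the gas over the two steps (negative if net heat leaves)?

n = P₁V₁/(RT₁) = 549×11.6/(8.314×538) = 1.42 mol.
Step 1 — Polytropic n=1.2: T₂ = T₁(V₁/V₂)^(n−1) = 538×(3.98)^0.20 = 709 K; P₂ = P₁(V₁/V₂)^n = 2880 kPa.
W = (P₁V₁−P₂V₂)/(n−1) = (549×11.6−2880×2.91)/0.20 = -10100 J.
ΔU = nCvΔT = 1.42×12.5×(709−538) = 3040 J.
Q = ΔU + W = -7100 J.
State after step 1: P = 2880 kPa, V = 2.91 L, T = 709 K.
Step 2 — Isothermal: T stays 709 K; PV = const ⇒ V₂ = 11.7 L, P₂ = 717 kPa.
ΔU = 0 (ideal gas, T constant).
W = nRT ln(V₂/V₁) = 1.42×8.314×709×ln(4.02) = 11700 J.
Q = ΔU + W = 11700 J.
Net over both steps: W = 1550 J, Q = 4590 J, ΔU = 3040 J.

4590 J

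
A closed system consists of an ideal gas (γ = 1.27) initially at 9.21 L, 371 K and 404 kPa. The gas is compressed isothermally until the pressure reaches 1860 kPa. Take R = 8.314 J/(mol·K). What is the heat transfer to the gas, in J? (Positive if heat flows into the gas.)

n = P₁V₁/(RT₁) = 404×9.21/(8.314×371) = 1.21 mol.
Isothermal: T stays 371 K; PV = const ⇒ V₂ = 2.00 L, P₂ = 1860 kPa.
ΔU = 0 (ideal gas, T constant).
W = nRT ln(V₂/V₁) = 1.21×8.314×371×ln(0.217) = -5680 J.
Q = ΔU + W = -5680 J.

-5680 J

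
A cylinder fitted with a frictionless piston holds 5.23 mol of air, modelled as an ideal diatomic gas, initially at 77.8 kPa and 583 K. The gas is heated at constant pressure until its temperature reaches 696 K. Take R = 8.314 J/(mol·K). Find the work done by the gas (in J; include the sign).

4910 J

V₁ = nRT₁/P₁ = 5.23×8.314×583/77.8 = 326 L.
Isobaric: P stays 77.8 kPa; V/T = const ⇒ T₂ = 696 K, V₂ = 389 L.
W = PΔV = 77.8×(389−326) kPa·L = 4910 J.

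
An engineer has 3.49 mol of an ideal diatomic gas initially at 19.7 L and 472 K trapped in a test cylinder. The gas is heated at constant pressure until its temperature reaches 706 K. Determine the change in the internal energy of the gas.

17000 J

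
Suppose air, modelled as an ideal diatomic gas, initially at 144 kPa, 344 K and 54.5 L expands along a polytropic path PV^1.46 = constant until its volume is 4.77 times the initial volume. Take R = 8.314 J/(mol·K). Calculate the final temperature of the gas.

168 K

Polytropic n=1.46: T₂ = T₁(V₁/V₂)^(n−1) = 344×(0.210)^0.46 = 168 K; P₂ = P₁(V₁/V₂)^n = 14.7 kPa.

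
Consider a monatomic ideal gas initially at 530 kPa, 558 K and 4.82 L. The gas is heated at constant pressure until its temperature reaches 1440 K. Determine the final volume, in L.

Isobaric: P stays 530 kPa; V/T = const ⇒ T₂ = 1440 K, V₂ = 12.4 L.

12.4 L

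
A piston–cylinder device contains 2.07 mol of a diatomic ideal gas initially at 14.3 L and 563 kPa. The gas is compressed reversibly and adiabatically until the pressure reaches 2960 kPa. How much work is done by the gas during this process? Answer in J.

-12200 J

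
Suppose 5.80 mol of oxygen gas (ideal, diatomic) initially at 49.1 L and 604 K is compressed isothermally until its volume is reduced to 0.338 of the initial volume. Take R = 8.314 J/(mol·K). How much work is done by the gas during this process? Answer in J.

-31600 J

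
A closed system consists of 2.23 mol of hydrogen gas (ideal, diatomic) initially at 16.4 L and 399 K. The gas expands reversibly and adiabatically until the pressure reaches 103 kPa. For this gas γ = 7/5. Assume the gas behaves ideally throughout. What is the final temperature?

P₁ = nRT₁/V₁ = 2.23×8.314×399/16.4 = 451 kPa.
Adiabatic: T₂/T₁ = (P₂/P₁)^((γ−1)/γ) ⇒ T₂ = 399×(0.228)^0.286 = 262 K; V₂ = 47.1 L.

262 K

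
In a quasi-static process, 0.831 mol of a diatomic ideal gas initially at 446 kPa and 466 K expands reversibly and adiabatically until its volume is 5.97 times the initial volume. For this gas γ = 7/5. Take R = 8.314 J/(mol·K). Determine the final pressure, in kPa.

V₁ = nRT₁/P₁ = 0.831×8.314×466/446 = 7.22 L.
Adiabatic: TV^(γ−1) = const ⇒ T₂ = 466×(0.168)^0.400 = 228 K; PV^γ = const ⇒ P₂ = 36.6 kPa.

36.6 kPa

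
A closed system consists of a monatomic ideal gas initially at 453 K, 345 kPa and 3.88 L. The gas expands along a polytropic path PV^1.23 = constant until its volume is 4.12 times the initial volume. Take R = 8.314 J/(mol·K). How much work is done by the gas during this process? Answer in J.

n = P₁V₁/(RT₁) = 345×3.88/(8.314×453) = 0.355 mol.
Polytropic n=1.23: T₂ = T₁(V₁/V₂)^(n−1) = 453×(0.243)^0.23 = 327 K; P₂ = P₁(V₁/V₂)^n = 60.5 kPa.
W = (P₁V₁−P₂V₂)/(n−1) = (345×3.88−60.5×16.0)/0.23 = 1620 J.

1620 J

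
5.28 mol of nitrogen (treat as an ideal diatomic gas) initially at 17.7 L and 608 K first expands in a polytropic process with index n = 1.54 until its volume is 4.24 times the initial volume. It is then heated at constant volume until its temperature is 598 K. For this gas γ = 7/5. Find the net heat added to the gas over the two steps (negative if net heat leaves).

P₁ = nRT₁/V₁ = 5.28×8.314×608/17.7 = 1510 kPa.
Step 1 — Polytropic n=1.54: T₂ = T₁(V₁/V₂)^(n−1) = 608×(0.236)^0.54 = 279 K; P₂ = P₁(V₁/V₂)^n = 163 kPa.
W = (P₁V₁−P₂V₂)/(n−1) = (1510×17.7−163×75.0)/0.54 = 26800 J.
ΔU = nCvΔT = 5.28×20.8×(279−608) = -36100 J.
Q = ΔU + W = -9370 J.
State after step 1: P = 163 kPa, V = 75.0 L, T = 279 K.
Step 2 — Isochoric: V stays 75.0 L; P/T = const ⇒ T₂ = 598 K, P₂ = 350 kPa.
W = 0 (no volume change).
ΔU = nCvΔT = 5.28×20.8×(598−279) = 35000 J.
Q = ΔU = 35000 J.
Net over both steps: W = 26800 J, Q = 25700 J, ΔU = -1100 J.

25700 J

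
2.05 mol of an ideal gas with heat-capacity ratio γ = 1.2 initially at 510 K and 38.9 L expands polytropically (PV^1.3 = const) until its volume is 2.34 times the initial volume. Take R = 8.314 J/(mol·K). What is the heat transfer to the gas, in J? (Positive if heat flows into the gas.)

-3260 J

P₁ = nRT₁/V₁ = 2.05×8.314×510/38.9 = 223 kPa.
Polytropic n=1.3: T₂ = T₁(V₁/V₂)^(n−1) = 510×(0.427)^0.30 = 395 K; P₂ = P₁(V₁/V₂)^n = 74.0 kPa.
W = (P₁V₁−P₂V₂)/(n−1) = (223×38.9−74.0×91.0)/0.30 = 6520 J.
ΔU = nCvΔT = 2.05×41.6×(395−510) = -9780 J.
Q = ΔU + W = -3260 J.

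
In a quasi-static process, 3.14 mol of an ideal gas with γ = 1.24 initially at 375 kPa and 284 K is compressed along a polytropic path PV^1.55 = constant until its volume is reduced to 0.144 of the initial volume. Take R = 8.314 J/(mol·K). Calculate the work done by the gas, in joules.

-25700 J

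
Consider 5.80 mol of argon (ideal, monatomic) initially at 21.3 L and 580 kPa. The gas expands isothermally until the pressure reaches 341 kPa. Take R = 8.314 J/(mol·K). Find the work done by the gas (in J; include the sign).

6560 J

T₁ = P₁V₁/(nR) = 580×21.3/(5.80×8.314) = 256 K.
Isothermal: T stays 256 K; PV = const ⇒ V₂ = 36.2 L, P₂ = 341 kPa.
W = nRT ln(V₂/V₁) = 5.80×8.314×256×ln(1.70) = 6560 J.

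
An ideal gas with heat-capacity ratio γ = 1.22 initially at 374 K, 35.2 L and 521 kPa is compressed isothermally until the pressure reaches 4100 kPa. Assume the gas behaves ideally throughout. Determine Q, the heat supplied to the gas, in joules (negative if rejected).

n = P₁V₁/(RT₁) = 521×35.2/(8.314×374) = 5.90 mol.
Isothermal: T stays 374 K; PV = const ⇒ V₂ = 4.47 L, P₂ = 4100 kPa.
ΔU = 0 (ideal gas, T constant).
W = nRT ln(V₂/V₁) = 5.90×8.314×374×ln(0.127) = -37800 J.
Q = ΔU + W = -37800 J.

-37800 J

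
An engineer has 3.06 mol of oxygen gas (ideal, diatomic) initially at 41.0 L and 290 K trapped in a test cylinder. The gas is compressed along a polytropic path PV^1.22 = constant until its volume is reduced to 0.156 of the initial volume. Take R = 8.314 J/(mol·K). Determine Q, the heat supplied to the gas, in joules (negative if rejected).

-7620 J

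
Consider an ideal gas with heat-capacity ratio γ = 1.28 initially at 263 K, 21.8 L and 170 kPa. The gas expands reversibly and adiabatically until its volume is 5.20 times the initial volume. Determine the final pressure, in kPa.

20.6 kPa

Adiabatic: TV^(γ−1) = const ⇒ T₂ = 263×(0.192)^0.280 = 166 K; PV^γ = const ⇒ P₂ = 20.6 kPa.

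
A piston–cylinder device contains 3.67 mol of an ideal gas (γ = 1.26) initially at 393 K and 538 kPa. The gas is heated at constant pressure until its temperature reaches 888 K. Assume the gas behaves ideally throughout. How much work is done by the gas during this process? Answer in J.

15100 J

V₁ = nRT₁/P₁ = 3.67×8.314×393/538 = 22.3 L.
Isobaric: P stays 538 kPa; V/T = const ⇒ T₂ = 888 K, V₂ = 50.4 L.
W = PΔV = 538×(50.4−22.3) kPa·L = 15100 J.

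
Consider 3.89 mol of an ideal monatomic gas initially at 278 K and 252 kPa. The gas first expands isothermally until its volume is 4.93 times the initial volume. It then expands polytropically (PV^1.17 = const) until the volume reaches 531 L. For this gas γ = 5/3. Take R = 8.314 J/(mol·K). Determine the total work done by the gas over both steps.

23400 J

V₁ = nRT₁/P₁ = 3.89×8.314×278/252 = 35.7 L.
Step 1 — Isothermal: T stays 278 K; PV = const ⇒ V₂ = 176 L, P₂ = 51.1 kPa.
ΔU = 0 (ideal gas, T constant).
W = nRT ln(V₂/V₁) = 3.89×8.314×278×ln(4.93) = 14300 J.
Q = ΔU + W = 14300 J.
State after step 1: P = 51.1 kPa, V = 176 L, T = 278 K.
Step 2 — Polytropic n=1.17: T₂ = T₁(V₁/V₂)^(n−1) = 278×(0.331)^0.17 = 230 K; P₂ = P₁(V₁/V₂)^n = 14.0 kPa.
W = (P₁V₁−P₂V₂)/(n−1) = (51.1×176−14.0×531)/0.17 = 9060 J.
ΔU = nCvΔT = 3.89×12.5×(230−278) = -2310 J.
Q = ΔU + W = 6750 J.
Net over both steps: W = 23400 J, Q = 21100 J, ΔU = -2310 J.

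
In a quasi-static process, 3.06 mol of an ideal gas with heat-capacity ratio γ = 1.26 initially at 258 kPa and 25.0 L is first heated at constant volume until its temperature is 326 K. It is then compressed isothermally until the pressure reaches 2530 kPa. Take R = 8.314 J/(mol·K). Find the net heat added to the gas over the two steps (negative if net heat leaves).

-9760 J

T₁ = P₁V₁/(nR) = 258×25.0/(3.06×8.314) = 254 K.
Step 1 — Isochoric: V stays 25.0 L; P/T = const ⇒ T₂ = 326 K, P₂ = 332 kPa.
W = 0 (no volume change).
ΔU = nCvΔT = 3.06×32.0×(326−254) = 7090 J.
Q = ΔU = 7090 J.
State after step 1: P = 332 kPa, V = 25.0 L, T = 326 K.
Step 2 — Isothermal: T stays 326 K; PV = const ⇒ V₂ = 3.28 L, P₂ = 2530 kPa.
ΔU = 0 (ideal gas, T constant).
W = nRT ln(V₂/V₁) = 3.06×8.314×326×ln(0.131) = -16800 J.
Q = ΔU + W = -16800 J.
Net over both steps: W = -16800 J, Q = -9760 J, ΔU = 7090 J.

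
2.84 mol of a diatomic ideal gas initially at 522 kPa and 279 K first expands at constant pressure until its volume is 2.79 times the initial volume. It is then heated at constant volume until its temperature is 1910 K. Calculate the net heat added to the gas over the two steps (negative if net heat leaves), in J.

108000 J

V₁ = nRT₁/P₁ = 2.84×8.314×279/522 = 12.6 L.
Step 1 — Isobaric: P stays 522 kPa; V/T = const ⇒ T₂ = 778 K, V₂ = 35.2 L.
W = PΔV = 522×(35.2−12.6) kPa·L = 11800 J.
ΔU = nCvΔT = 2.84×20.8×(778−279) = 29500 J.
Q = ΔU + W = nCpΔT = 41300 J.
State after step 1: P = 522 kPa, V = 35.2 L, T = 778 K.
Step 2 — Isochoric: V stays 35.2 L; P/T = const ⇒ T₂ = 1910 K, P₂ = 1280 kPa.
W = 0 (no volume change).
ΔU = nCvΔT = 2.84×20.8×(1910−778) = 66800 J.
Q = ΔU = 66800 J.
Net over both steps: W = 11800 J, Q = 108000 J, ΔU = 96300 J.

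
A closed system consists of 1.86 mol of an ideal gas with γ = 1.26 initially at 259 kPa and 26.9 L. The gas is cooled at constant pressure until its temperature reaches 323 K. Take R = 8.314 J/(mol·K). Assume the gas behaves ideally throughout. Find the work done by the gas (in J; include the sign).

-1970 J

T₁ = P₁V₁/(nR) = 259×26.9/(1.86×8.314) = 451 K.
Isobaric: P stays 259 kPa; V/T = const ⇒ T₂ = 323 K, V₂ = 19.3 L.
W = PΔV = 259×(19.3−26.9) kPa·L = -1970 J.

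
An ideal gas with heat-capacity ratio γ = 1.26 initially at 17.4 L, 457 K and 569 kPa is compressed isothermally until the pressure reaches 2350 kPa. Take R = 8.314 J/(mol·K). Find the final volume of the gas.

4.21 L

Isothermal: T stays 457 K; PV = const ⇒ V₂ = 4.21 L, P₂ = 2350 kPa.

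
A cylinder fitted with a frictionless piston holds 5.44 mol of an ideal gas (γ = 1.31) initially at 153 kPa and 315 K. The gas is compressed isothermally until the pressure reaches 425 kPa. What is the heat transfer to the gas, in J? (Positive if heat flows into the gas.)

-14600 J

V₁ = nRT₁/P₁ = 5.44×8.314×315/153 = 93.1 L.
Isothermal: T stays 315 K; PV = const ⇒ V₂ = 33.5 L, P₂ = 425 kPa.
ΔU = 0 (ideal gas, T constant).
W = nRT ln(V₂/V₁) = 5.44×8.314×315×ln(0.360) = -14600 J.
Q = ΔU + W = -14600 J.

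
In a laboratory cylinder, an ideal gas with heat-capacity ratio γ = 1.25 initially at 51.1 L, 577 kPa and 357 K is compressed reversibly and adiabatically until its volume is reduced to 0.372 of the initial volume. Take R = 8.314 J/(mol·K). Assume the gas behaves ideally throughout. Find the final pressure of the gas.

1990 kPa

Adiabatic: TV^(γ−1) = const ⇒ T₂ = 357×(2.69)^0.250 = 457 K; PV^γ = const ⇒ P₂ = 1990 kPa.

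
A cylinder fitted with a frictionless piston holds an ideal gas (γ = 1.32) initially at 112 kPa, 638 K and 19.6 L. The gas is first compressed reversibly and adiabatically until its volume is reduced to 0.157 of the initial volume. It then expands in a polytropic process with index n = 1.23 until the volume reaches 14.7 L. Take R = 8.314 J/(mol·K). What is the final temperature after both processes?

n = P₁V₁/(RT₁) = 112×19.6/(8.314×638) = 0.414 mol.
Step 1 — Adiabatic: TV^(γ−1) = const ⇒ T₂ = 638×(6.37)^0.320 = 1150 K; PV^γ = const ⇒ P₂ = 1290 kPa.
ΔU = nCvΔT = 0.414×26.0×(1150−638) = 5550 J.
Q = 0 for an adiabatic process, so W = −ΔU = -5550 J.
State after step 1: P = 1290 kPa, V = 3.08 L, T = 1150 K.
Step 2 — Polytropic n=1.23: T₂ = T₁(V₁/V₂)^(n−1) = 1150×(0.209)^0.23 = 805 K; P₂ = P₁(V₁/V₂)^n = 188 kPa.
W = (P₁V₁−P₂V₂)/(n−1) = (1290×3.08−188×14.7)/0.23 = 5210 J.
ΔU = nCvΔT = 0.414×26.0×(805−1150) = -3750 J.
Q = ΔU + W = 1470 J.
Net over both steps: W = -332 J, Q = 1470 J, ΔU = 1800 J.

805 K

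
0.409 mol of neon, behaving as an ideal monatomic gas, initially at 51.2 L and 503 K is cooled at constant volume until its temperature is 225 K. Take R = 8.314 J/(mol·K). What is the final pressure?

14.9 kPa

P₁ = nRT₁/V₁ = 0.409×8.314×503/51.2 = 33.4 kPa.
Isochoric: V stays 51.2 L; P/T = const ⇒ T₂ = 225 K, P₂ = 14.9 kPa.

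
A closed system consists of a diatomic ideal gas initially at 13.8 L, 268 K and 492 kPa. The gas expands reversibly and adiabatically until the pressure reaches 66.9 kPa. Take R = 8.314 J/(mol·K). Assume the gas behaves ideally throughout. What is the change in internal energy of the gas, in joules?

n = P₁V₁/(RT₁) = 492×13.8/(8.314×268) = 3.05 mol.
Adiabatic: T₂/T₁ = (P₂/P₁)^((γ−1)/γ) ⇒ T₂ = 268×(0.136)^0.286 = 152 K; V₂ = 57.4 L.
For an ideal gas ΔU = nCvΔT with Cv = (5/2)R = 20.8 J/(mol·K).
ΔU = 3.05×20.8×(152−268) = -7380 J.

-7380 J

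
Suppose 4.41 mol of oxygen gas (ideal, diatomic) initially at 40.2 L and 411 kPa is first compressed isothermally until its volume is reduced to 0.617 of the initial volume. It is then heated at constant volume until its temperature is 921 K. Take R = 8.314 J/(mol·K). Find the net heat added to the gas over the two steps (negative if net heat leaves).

35100 J

T₁ = P₁V₁/(nR) = 411×40.2/(4.41×8.314) = 451 K.
Step 1 — Isothermal: T stays 451 K; PV = const ⇒ V₂ = 24.8 L, P₂ = 666 kPa.
ΔU = 0 (ideal gas, T constant).
W = nRT ln(V₂/V₁) = 4.41×8.314×451×ln(0.617) = -7980 J.
Q = ΔU + W = -7980 J.
State after step 1: P = 666 kPa, V = 24.8 L, T = 451 K.
Step 2 — Isochoric: V stays 24.8 L; P/T = const ⇒ T₂ = 921 K, P₂ = 1360 kPa.
W = 0 (no volume change).
ΔU = nCvΔT = 4.41×20.8×(921−451) = 43100 J.
Q = ΔU = 43100 J.
Net over both steps: W = -7980 J, Q = 35100 J, ΔU = 43100 J.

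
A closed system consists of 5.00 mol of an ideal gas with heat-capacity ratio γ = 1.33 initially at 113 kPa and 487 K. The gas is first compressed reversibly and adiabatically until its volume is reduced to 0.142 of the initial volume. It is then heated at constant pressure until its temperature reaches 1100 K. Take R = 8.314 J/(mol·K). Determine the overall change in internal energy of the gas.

V₁ = nRT₁/P₁ = 5.00×8.314×487/113 = 179 L.
Step 1 — Adiabatic: TV^(γ−1) = const ⇒ T₂ = 487×(7.04)^0.330 = 927 K; PV^γ = const ⇒ P₂ = 1520 kPa.
ΔU = nCvΔT = 5.00×25.2×(927−487) = 55500 J.
Q = 0 for an adiabatic process, so W = −ΔU = -55500 J.
State after step 1: P = 1520 kPa, V = 25.4 L, T = 927 K.
Step 2 — Isobaric: P stays 1520 kPa; V/T = const ⇒ T₂ = 1100 K, V₂ = 30.2 L.
W = PΔV = 1520×(30.2−25.4) kPa·L = 7170 J.
ΔU = nCvΔT = 5.00×25.2×(1100−927) = 21700 J.
Q = ΔU + W = nCpΔT = 28900 J.
Net over both steps: W = -48300 J, Q = 28900 J, ΔU = 77200 J.

77200 J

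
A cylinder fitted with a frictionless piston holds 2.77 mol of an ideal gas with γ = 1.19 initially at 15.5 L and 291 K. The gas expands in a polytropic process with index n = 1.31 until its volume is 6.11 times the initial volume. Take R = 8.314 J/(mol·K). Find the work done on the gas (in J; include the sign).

P₁ = nRT₁/V₁ = 2.77×8.314×291/15.5 = 432 kPa.
Polytropic n=1.31: T₂ = T₁(V₁/V₂)^(n−1) = 291×(0.164)^0.31 = 166 K; P₂ = P₁(V₁/V₂)^n = 40.4 kPa.
W = (P₁V₁−P₂V₂)/(n−1) = (432×15.5−40.4×94.7)/0.31 = 9280 J.
Work done on the gas = −W_by = -9280 J.

-9280 J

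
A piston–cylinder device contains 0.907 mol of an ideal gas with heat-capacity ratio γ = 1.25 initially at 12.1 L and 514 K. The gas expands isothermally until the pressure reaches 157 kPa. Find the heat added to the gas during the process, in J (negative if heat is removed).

2760 J

P₁ = nRT₁/V₁ = 0.907×8.314×514/12.1 = 320 kPa.
Isothermal: T stays 514 K; PV = const ⇒ V₂ = 24.7 L, P₂ = 157 kPa.
ΔU = 0 (ideal gas, T constant).
W = nRT ln(V₂/V₁) = 0.907×8.314×514×ln(2.04) = 2760 J.
Q = ΔU + W = 2760 J.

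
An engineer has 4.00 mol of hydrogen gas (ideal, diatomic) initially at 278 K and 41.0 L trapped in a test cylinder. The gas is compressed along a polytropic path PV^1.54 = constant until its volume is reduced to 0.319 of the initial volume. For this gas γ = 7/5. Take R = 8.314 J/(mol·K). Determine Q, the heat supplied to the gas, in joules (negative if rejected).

P₁ = nRT₁/V₁ = 4.00×8.314×278/41.0 = 225 kPa.
Polytropic n=1.54: T₂ = T₁(V₁/V₂)^(n−1) = 278×(3.13)^0.54 = 515 K; P₂ = P₁(V₁/V₂)^n = 1310 kPa.
W = (P₁V₁−P₂V₂)/(n−1) = (225×41.0−1310×13.1)/0.54 = -14600 J.
ΔU = nCvΔT = 4.00×20.8×(515−278) = 19700 J.
Q = ΔU + W = 5110 J.

5110 J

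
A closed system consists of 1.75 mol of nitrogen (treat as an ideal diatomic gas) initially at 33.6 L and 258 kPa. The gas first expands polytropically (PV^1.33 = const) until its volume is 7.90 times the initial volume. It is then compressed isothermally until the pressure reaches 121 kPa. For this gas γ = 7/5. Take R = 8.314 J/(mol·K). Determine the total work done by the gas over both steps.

4260 J

T₁ = P₁V₁/(nR) = 258×33.6/(1.75×8.314) = 596 K.
Step 1 — Polytropic n=1.33: T₂ = T₁(V₁/V₂)^(n−1) = 596×(0.127)^0.33 = 301 K; P₂ = P₁(V₁/V₂)^n = 16.5 kPa.
W = (P₁V₁−P₂V₂)/(n−1) = (258×33.6−16.5×265)/0.33 = 13000 J.
ΔU = nCvΔT = 1.75×20.8×(301−596) = -10700 J.
Q = ΔU + W = 2270 J.
State after step 1: P = 16.5 kPa, V = 265 L, T = 301 K.
Step 2 — Isothermal: T stays 301 K; PV = const ⇒ V₂ = 36.2 L, P₂ = 121 kPa.
ΔU = 0 (ideal gas, T constant).
W = nRT ln(V₂/V₁) = 1.75×8.314×301×ln(0.136) = -8730 J.
Q = ΔU + W = -8730 J.
Net over both steps: W = 4260 J, Q = -6460 J, ΔU = -10700 J.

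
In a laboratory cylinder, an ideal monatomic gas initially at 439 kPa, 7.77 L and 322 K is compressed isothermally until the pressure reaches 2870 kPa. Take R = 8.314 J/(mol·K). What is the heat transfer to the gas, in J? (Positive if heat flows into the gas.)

n = P₁V₁/(RT₁) = 439×7.77/(8.314×322) = 1.27 mol.
Isothermal: T stays 322 K; PV = const ⇒ V₂ = 1.19 L, P₂ = 2870 kPa.
ΔU = 0 (ideal gas, T constant).
W = nRT ln(V₂/V₁) = 1.27×8.314×322×ln(0.153) = -6400 J.
Q = ΔU + W = -6400 J.

-6400 J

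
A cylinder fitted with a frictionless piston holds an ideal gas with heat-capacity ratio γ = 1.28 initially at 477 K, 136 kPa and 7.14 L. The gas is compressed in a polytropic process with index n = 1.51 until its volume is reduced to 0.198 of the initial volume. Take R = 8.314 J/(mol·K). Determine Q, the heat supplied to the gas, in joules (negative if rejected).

n = P₁V₁/(RT₁) = 136×7.14/(8.314×477) = 0.245 mol.
Polytropic n=1.51: T₂ = T₁(V₁/V₂)^(n−1) = 477×(5.05)^0.51 = 1090 K; P₂ = P₁(V₁/V₂)^n = 1570 kPa.
W = (P₁V₁−P₂V₂)/(n−1) = (136×7.14−1570×1.41)/0.51 = -2440 J.
ΔU = nCvΔT = 0.245×29.7×(1090−477) = 4450 J.
Q = ΔU + W = 2010 J.

2010 J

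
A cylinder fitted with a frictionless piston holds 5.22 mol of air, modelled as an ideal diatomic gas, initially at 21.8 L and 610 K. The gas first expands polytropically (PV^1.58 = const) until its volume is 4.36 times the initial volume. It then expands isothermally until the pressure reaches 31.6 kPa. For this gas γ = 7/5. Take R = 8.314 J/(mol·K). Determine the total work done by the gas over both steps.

41100 J

P₁ = nRT₁/V₁ = 5.22×8.314×610/21.8 = 1210 kPa.
Step 1 — Polytropic n=1.58: T₂ = T₁(V₁/V₂)^(n−1) = 610×(0.229)^0.58 = 260 K; P₂ = P₁(V₁/V₂)^n = 119 kPa.
W = (P₁V₁−P₂V₂)/(n−1) = (1210×21.8−119×95.0)/0.58 = 26200 J.
ΔU = nCvΔT = 5.22×20.8×(260−610) = -38000 J.
Q = ΔU + W = -11800 J.
State after step 1: P = 119 kPa, V = 95.0 L, T = 260 K.
Step 2 — Isothermal: T stays 260 K; PV = const ⇒ V₂ = 357 L, P₂ = 31.6 kPa.
ΔU = 0 (ideal gas, T constant).
W = nRT ln(V₂/V₁) = 5.22×8.314×260×ln(3.75) = 14900 J.
Q = ΔU + W = 14900 J.
Net over both steps: W = 41100 J, Q = 3110 J, ΔU = -38000 J.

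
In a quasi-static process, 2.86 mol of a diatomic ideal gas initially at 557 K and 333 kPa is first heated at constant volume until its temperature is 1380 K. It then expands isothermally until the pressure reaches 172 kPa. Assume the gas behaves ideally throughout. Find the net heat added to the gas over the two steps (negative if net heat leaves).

V₁ = nRT₁/P₁ = 2.86×8.314×557/333 = 39.8 L.
Step 1 — Isochoric: V stays 39.8 L; P/T = const ⇒ T₂ = 1380 K, P₂ = 825 kPa.
W = 0 (no volume change).
ΔU = nCvΔT = 2.86×20.8×(1380−557) = 48900 J.
Q = ΔU = 48900 J.
State after step 1: P = 825 kPa, V = 39.8 L, T = 1380 K.
Step 2 — Isothermal: T stays 1380 K; PV = const ⇒ V₂ = 191 L, P₂ = 172 kPa.
ΔU = 0 (ideal gas, T constant).
W = nRT ln(V₂/V₁) = 2.86×8.314×1380×ln(4.80) = 51400 J.
Q = ΔU + W = 51400 J.
Net over both steps: W = 51400 J, Q = 100000 J, ΔU = 48900 J.

100000 J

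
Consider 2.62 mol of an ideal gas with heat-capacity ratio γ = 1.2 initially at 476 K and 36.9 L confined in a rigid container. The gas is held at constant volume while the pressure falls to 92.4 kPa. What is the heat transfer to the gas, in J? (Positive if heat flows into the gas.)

-34800 J

P₁ = nRT₁/V₁ = 2.62×8.314×476/36.9 = 281 kPa.
Isochoric: V stays 36.9 L; P/T = const ⇒ T₂ = 157 K, P₂ = 92.4 kPa.
W = 0 (no volume change).
ΔU = nCvΔT = 2.62×41.6×(157−476) = -34800 J.
Q = ΔU = -34800 J.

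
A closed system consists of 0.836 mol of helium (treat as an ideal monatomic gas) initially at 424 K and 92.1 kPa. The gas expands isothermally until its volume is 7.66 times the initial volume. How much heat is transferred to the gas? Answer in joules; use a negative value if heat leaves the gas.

6000 J

V₁ = nRT₁/P₁ = 0.836×8.314×424/92.1 = 32.0 L.
Isothermal: T stays 424 K; PV = const ⇒ V₂ = 245 L, P₂ = 12.0 kPa.
ΔU = 0 (ideal gas, T constant).
W = nRT ln(V₂/V₁) = 0.836×8.314×424×ln(7.66) = 6000 J.
Q = ΔU + W = 6000 J.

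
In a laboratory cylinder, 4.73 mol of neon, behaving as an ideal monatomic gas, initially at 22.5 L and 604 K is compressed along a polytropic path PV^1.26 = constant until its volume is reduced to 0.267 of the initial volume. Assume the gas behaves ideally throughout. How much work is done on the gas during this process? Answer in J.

37400 J

P₁ = nRT₁/V₁ = 4.73×8.314×604/22.5 = 1060 kPa.
Polytropic n=1.26: T₂ = T₁(V₁/V₂)^(n−1) = 604×(3.75)^0.26 = 851 K; P₂ = P₁(V₁/V₂)^n = 5570 kPa.
W = (P₁V₁−P₂V₂)/(n−1) = (1060×22.5−5570×6.01)/0.26 = -37400 J.
Work done on the gas = −W_by = 37400 J.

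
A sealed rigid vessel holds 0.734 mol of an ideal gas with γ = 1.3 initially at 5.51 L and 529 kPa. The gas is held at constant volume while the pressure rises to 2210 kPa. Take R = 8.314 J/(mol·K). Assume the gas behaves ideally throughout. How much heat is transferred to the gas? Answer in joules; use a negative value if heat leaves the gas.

30900 J

T₁ = P₁V₁/(nR) = 529×5.51/(0.734×8.314) = 478 K.
Isochoric: V stays 5.51 L; P/T = const ⇒ T₂ = 2000 K, P₂ = 2210 kPa.
W = 0 (no volume change).
ΔU = nCvΔT = 0.734×27.7×(2000−478) = 30900 J.
Q = ΔU = 30900 J.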